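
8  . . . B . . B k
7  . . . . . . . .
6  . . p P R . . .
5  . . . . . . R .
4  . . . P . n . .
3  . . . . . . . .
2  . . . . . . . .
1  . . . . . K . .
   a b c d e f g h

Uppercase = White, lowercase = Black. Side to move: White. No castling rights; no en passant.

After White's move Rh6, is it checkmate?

yes

After Rh6: black king on h8; in check: yes, from the white rook on h6.
King squares — g7: attacked by Rg5; h7: attacked by Rh6; g8: attacked by Rg5.
Black has no legal moves → checkmate.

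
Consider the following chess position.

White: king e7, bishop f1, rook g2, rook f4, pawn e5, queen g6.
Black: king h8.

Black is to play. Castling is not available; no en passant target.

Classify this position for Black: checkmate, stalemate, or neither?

Black to move; black king on h8.
In check: no.
King squares — g7: attacked by Qg6; h7: attacked by Qg6; g8: attacked by Qg6.
Legal moves for Black: none.
Not in check and no legal moves → stalemate.

stalemate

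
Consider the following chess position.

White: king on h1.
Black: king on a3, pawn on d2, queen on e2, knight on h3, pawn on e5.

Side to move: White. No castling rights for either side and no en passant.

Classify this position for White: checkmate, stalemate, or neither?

stalemate

White to move; white king on h1.
In check: no.
King squares — g1: attacked by Nh3; g2: attacked by Qe2; h2: attacked by Qe2.
Legal moves for White: none.
Not in check and no legal moves → stalemate.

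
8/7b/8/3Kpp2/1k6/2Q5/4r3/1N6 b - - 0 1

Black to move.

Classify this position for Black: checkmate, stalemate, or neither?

neither

Black to move; black king on b4.
In check: yes, from the white queen on c3.
Legal moves for Black: Kb5, Ka4.
Black is in check but has 2 legal moves → neither.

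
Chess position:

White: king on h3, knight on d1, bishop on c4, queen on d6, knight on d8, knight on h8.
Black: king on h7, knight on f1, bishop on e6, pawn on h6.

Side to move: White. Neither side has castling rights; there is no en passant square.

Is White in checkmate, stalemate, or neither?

White to move; white king on h3.
In check: yes, from the black bishop on e6.
King squares — g2: available; h2: attacked by Nf1; g3: attacked by Nf1; g4: attacked by Be6; h4: available.
Legal moves for White: Kh4, Kg2, Nxe6, Qxe6, Bxe6.
White is in check but has 5 legal moves → neither.

neither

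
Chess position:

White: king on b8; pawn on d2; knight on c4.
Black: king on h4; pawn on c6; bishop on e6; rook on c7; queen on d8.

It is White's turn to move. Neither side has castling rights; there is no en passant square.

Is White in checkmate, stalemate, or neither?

checkmate

White to move; white king on b8.
In check: yes, from the black queen on d8.
King squares — a7: attacked by Rc7; b7: attacked by Rc7; c7: attacked by Qd8; a8: attacked by Qd8; c8: attacked by Be6.
Legal moves for White: none.
In check with no legal moves → checkmate.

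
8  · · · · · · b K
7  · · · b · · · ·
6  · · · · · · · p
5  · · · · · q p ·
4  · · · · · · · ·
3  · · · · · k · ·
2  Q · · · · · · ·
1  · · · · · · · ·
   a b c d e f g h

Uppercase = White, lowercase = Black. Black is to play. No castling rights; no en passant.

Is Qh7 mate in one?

After Qh7: white king on h8; in check: yes, from the black queen on h7.
King squares — g7: attacked by Qh7; h7: attacked by Bg8; g8: attacked by Qh7.
White has no legal moves → checkmate.

yes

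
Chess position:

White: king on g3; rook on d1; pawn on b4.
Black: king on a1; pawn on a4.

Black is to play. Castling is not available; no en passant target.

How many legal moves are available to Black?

2

Black to move; king on a1.
In check: yes, from the white rook on d1.
Legal moves: Kb2, Ka2.
Count: 2.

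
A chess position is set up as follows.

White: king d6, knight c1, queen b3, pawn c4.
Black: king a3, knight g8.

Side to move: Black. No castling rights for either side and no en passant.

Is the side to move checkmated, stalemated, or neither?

Black to move; black king on a3.
In check: yes, from the white queen on b3.
King squares — a2: attacked by Nc1; b2: attacked by Qb3; b3: attacked by Nc1; a4: attacked by Qb3; b4: attacked by Qb3.
Legal moves for Black: none.
In check with no legal moves → checkmate.

checkmate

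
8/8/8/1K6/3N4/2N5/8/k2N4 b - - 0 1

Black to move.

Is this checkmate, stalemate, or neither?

stalemate

Black to move; black king on a1.
In check: no.
King squares — b1: attacked by Nc3; a2: attacked by Nc3; b2: attacked by Nd1.
Legal moves for Black: none.
Not in check and no legal moves → stalemate.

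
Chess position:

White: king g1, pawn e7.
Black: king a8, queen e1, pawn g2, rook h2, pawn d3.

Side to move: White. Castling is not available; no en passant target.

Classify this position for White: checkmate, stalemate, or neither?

neither

White to move; white king on g1.
In check: yes, from the black queen on e1.
King squares — f1: attacked by Qe1; h1: attacked by Qe1; f2: attacked by Qe1; g2: attacked by Rh2; h2: available.
Legal moves for White: Kxh2.
White is in check but has 1 legal move → neither.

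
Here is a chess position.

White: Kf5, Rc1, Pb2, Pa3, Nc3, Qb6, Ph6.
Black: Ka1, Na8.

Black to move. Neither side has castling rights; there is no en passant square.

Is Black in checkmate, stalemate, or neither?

Black to move; black king on a1.
In check: yes, from the white rook on c1.
King squares — b1: attacked by Rc1; a2: attacked by Nc3; b2: attacked by Qb6.
Legal moves for Black: none.
In check with no legal moves → checkmate.

checkmate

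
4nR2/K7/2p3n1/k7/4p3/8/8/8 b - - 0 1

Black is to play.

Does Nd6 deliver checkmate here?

no

After Nd6: white king on a7; in check: no.
White is not in check, so this cannot be checkmate.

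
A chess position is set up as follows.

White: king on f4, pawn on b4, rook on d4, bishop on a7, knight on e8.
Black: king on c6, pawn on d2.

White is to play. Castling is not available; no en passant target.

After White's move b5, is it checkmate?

no

After b5: black king on c6; in check: yes, from the white pawn on b5.
Black has 2 legal replies: Kb7, Kxb5.
In check but a legal move exists → not checkmate.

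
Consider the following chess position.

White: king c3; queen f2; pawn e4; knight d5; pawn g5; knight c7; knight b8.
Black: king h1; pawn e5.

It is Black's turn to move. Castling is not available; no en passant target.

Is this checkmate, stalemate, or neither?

stalemate

Black to move; black king on h1.
In check: no.
King squares — g1: attacked by Qf2; g2: attacked by Qf2; h2: attacked by Qf2.
Legal moves for Black: none.
Not in check and no legal moves → stalemate.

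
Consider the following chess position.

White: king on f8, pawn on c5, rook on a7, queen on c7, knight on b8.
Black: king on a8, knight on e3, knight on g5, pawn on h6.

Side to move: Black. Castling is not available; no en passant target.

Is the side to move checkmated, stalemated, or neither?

checkmate

Black to move; black king on a8.
In check: yes, from the white rook on a7.
King squares — a7: attacked by Qc7; b7: attacked by Ra7; b8: attacked by Qc7.
Legal moves for Black: none.
In check with no legal moves → checkmate.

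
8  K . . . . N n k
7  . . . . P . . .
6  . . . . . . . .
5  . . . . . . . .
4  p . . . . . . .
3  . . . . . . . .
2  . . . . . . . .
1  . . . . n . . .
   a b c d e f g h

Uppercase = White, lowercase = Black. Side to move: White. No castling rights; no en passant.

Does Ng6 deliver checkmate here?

no

After Ng6: black king on h8; in check: yes, from the white knight on g6.
Black has 2 legal replies: Kh7, Kg7.
In check but a legal move exists → not checkmate.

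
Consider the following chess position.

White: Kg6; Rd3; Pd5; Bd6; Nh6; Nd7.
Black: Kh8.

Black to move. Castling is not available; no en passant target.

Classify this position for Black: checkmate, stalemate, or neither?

Black to move; black king on h8.
In check: no.
King squares — g7: attacked by Kg6; h7: attacked by Kg6; g8: attacked by Nh6.
Legal moves for Black: none.
Not in check and no legal moves → stalemate.

stalemate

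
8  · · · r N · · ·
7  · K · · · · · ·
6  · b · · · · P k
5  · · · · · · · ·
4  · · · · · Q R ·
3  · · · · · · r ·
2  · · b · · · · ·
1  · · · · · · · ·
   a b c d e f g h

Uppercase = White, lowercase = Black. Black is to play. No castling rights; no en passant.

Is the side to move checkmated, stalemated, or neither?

neither

Black to move; black king on h6.
In check: yes, from the white queen on f4.
King squares — g5: attacked by Qf4; h5: available; g6: attacked by Rg4; g7: attacked by Ne8; h7: attacked by Pg6.
Legal moves for Black: Kh5.
Black is in check but has 1 legal move → neither.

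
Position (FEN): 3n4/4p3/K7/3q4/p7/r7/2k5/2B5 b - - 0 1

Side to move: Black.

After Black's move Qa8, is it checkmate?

no

After Qa8: white king on a6; in check: yes, from the black queen on a8.
White has 2 legal replies: Kb6, Kb5.
In check but a legal move exists → not checkmate.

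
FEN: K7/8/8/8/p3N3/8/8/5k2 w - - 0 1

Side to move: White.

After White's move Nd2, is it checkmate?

After Nd2: black king on f1; in check: yes, from the white knight on d2.
Black has 5 legal replies: Kg2, Kf2, Ke2, Kg1, Ke1.
In check but a legal move exists → not checkmate.

no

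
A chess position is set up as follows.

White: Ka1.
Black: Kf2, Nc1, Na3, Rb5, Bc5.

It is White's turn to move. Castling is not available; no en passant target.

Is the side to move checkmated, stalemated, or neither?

stalemate

White to move; white king on a1.
In check: no.
King squares — b1: attacked by Na3; a2: attacked by Nc1; b2: attacked by Rb5.
Legal moves for White: none.
Not in check and no legal moves → stalemate.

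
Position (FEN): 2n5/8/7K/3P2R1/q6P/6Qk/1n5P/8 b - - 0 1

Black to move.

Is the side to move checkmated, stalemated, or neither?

Black to move; black king on h3.
In check: yes, from the white queen on g3.
King squares — g2: attacked by Qg3; h2: attacked by Qg3; g3: attacked by Ph2; g4: attacked by Qg3; h4: attacked by Qg3.
Legal moves for Black: none.
In check with no legal moves → checkmate.

checkmate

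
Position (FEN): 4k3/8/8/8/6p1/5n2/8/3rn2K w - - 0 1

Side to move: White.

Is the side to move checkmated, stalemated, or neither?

stalemate

White to move; white king on h1.
In check: no.
King squares — g1: attacked by Nf3; g2: attacked by Ne1; h2: attacked by Nf3.
Legal moves for White: none.
Not in check and no legal moves → stalemate.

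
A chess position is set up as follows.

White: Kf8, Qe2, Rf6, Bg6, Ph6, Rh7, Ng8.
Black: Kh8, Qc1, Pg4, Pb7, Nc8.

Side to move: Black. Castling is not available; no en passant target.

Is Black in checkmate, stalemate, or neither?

checkmate

Black to move; black king on h8.
In check: yes, from the white rook on h7.
King squares — g7: attacked by Ph6; h7: attacked by Bg6; g8: attacked by Kf8.
Legal moves for Black: none.
In check with no legal moves → checkmate.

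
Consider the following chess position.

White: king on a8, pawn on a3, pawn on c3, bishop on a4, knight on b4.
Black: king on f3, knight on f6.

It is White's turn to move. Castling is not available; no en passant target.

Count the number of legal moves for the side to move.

17

White to move; king on a8.
In check: no.
Legal moves: Kb8, Kb7, Ka7, Nc6, Na6, Nd5, Nd3, Nc2, Na2, Be8, Bd7, Bc6+, Bb5, Bb3, Bc2, Bd1+, c4.
Count: 17.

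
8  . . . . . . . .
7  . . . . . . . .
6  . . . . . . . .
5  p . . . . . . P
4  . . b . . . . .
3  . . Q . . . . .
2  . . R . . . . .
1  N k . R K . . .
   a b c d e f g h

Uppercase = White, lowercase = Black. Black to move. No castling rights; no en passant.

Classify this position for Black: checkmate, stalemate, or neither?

Black to move; black king on b1.
In check: yes, from the white rook on d1.
King squares — a1: attacked by Rd1; c1: attacked by Rd1; a2: attacked by Rc2; b2: attacked by Rc2; c2: attacked by Na1.
Legal moves for Black: none.
In check with no legal moves → checkmate.

checkmate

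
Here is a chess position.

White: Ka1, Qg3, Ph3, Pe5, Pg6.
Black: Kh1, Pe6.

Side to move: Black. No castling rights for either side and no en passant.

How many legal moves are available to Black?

0

Black to move; king on h1.
In check: no.
Legal moves: none.
Count: 0.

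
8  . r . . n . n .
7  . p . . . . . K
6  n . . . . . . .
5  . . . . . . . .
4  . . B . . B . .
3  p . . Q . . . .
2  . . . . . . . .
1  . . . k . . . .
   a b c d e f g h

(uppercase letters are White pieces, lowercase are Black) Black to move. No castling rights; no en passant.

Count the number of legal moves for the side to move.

1

Black to move; king on d1.
In check: yes, from the white queen on d3.
Legal moves: Ke1.
Count: 1.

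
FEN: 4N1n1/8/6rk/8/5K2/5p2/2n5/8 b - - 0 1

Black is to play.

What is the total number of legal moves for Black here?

Black to move; king on h6.
In check: no.
Legal moves: Ne7, Nf6, Kh7, Kh5, Rg7, Rf6+, Re6, Rd6, Rc6, Rb6, Ra6, Rg5, Rg4+, Rg3, Rg2, Rg1, Nd4, Nb4, Ne3, Na3, Ne1, Na1, f2.
Count: 23.

23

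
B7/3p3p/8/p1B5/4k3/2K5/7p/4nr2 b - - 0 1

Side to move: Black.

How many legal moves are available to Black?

4

Black to move; king on e4.
In check: yes, from the white bishop on a8.
Legal moves: Kf5, Ke5, Kf4, d5.
Count: 4.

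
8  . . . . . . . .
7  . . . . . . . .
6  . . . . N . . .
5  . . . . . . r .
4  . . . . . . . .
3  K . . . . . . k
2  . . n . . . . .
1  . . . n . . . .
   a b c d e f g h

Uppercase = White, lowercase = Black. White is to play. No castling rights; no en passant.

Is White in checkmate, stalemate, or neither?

White to move; white king on a3.
In check: yes, from the black knight on c2.
King squares — a2: available; b2: attacked by Nd1; b3: available; a4: available; b4: attacked by Nc2.
Legal moves for White: Ka4, Kb3, Ka2.
White is in check but has 3 legal moves → neither.

neither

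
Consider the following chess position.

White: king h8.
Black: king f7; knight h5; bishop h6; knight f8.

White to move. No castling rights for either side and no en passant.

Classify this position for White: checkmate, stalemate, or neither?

stalemate

White to move; white king on h8.
In check: no.
King squares — g7: attacked by Nh5; h7: attacked by Nf8; g8: attacked by Kf7.
Legal moves for White: none.
Not in check and no legal moves → stalemate.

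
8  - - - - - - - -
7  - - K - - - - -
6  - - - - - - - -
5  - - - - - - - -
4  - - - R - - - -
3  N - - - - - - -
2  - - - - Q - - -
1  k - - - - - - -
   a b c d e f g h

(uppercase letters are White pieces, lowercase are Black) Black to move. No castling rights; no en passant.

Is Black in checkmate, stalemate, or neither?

Black to move; black king on a1.
In check: no.
King squares — b1: attacked by Na3; a2: attacked by Qe2; b2: attacked by Qe2.
Legal moves for Black: none.
Not in check and no legal moves → stalemate.

stalemate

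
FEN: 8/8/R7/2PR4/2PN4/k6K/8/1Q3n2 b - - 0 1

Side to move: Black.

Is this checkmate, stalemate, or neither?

Black to move; black king on a3.
In check: yes, from the white rook on a6.
King squares — a2: attacked by Qb1; b2: attacked by Qb1; b3: attacked by Qb1; a4: attacked by Ra6; b4: attacked by Qb1.
Legal moves for Black: none.
In check with no legal moves → checkmate.

checkmate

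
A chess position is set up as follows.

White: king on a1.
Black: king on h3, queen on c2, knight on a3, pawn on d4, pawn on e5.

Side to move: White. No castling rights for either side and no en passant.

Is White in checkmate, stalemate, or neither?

White to move; white king on a1.
In check: no.
King squares — b1: attacked by Qc2; a2: attacked by Qc2; b2: attacked by Qc2.
Legal moves for White: none.
Not in check and no legal moves → stalemate.

stalemate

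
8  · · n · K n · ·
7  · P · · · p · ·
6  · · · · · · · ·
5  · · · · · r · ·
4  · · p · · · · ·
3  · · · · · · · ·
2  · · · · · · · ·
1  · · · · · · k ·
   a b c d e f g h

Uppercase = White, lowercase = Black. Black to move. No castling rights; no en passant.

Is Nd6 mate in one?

After Nd6: white king on e8; in check: yes, from the black knight on d6.
White has 3 legal replies: Kxf8, Kd8, Ke7.
In check but a legal move exists → not checkmate.

no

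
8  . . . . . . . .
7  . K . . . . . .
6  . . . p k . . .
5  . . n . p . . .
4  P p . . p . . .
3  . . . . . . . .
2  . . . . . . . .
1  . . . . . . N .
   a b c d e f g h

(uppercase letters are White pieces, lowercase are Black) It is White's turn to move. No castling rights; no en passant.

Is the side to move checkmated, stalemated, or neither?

neither

White to move; white king on b7.
In check: yes, from the black knight on c5.
King squares — a6: attacked by Nc5; b6: available; c6: available; a7: available; c7: available; a8: available; b8: available; c8: available.
Legal moves for White: Kc8, Kb8, Ka8, Kc7, Ka7, Kc6, Kb6.
White is in check but has 7 legal moves → neither.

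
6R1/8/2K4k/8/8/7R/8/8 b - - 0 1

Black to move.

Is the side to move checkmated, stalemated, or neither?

Black to move; black king on h6.
In check: yes, from the white rook on h3.
King squares — g5: attacked by Rg8; h5: attacked by Rh3; g6: attacked by Rg8; g7: attacked by Rg8; h7: attacked by Rh3.
Legal moves for Black: none.
In check with no legal moves → checkmate.

checkmate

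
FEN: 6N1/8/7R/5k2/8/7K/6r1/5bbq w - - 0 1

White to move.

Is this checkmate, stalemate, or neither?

checkmate

White to move; white king on h3.
In check: yes, from the black queen on h1.
King squares — g2: attacked by Bf1; h2: attacked by Bg1; g3: attacked by Rg2; g4: attacked by Rg2; h4: attacked by Qh1.
Legal moves for White: none.
In check with no legal moves → checkmate.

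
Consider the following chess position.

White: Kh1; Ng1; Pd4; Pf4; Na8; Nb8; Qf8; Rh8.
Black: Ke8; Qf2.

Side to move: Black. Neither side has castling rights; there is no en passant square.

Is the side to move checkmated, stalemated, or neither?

checkmate

Black to move; black king on e8.
In check: yes, from the white queen on f8.
King squares — d7: attacked by Nb8; e7: attacked by Qf8; f7: attacked by Qf8; d8: attacked by Qf8; f8: attacked by Rh8.
Legal moves for Black: none.
In check with no legal moves → checkmate.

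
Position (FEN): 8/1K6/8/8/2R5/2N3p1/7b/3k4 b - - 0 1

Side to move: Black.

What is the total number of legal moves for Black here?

4

Black to move; king on d1.
In check: yes, from the white knight on c3.
Legal moves: Kd2, Kc2, Ke1, Kc1.
Count: 4.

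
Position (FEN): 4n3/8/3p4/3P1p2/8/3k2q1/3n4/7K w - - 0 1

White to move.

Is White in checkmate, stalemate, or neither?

stalemate

White to move; white king on h1.
In check: no.
King squares — g1: attacked by Qg3; g2: attacked by Qg3; h2: attacked by Qg3.
Legal moves for White: none.
Not in check and no legal moves → stalemate.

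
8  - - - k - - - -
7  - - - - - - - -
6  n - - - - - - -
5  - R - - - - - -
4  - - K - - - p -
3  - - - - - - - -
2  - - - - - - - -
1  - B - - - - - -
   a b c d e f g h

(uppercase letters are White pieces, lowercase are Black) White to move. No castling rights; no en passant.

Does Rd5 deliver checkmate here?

After Rd5: black king on d8; in check: yes, from the white rook on d5.
Black has 4 legal replies: Ke8, Kc8, Ke7, Kc7.
In check but a legal move exists → not checkmate.

no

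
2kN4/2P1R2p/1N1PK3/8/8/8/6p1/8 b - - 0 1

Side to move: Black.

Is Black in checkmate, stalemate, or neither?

Black to move; black king on c8.
In check: yes, from the white knight on b6.
King squares — b7: attacked by Nd8; c7: attacked by Pd6; d7: attacked by Nb6; b8: attacked by Pc7; d8: attacked by Pc7.
Legal moves for Black: none.
In check with no legal moves → checkmate.

checkmate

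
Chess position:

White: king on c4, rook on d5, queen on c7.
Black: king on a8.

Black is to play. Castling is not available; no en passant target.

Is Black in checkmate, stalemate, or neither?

Black to move; black king on a8.
In check: no.
King squares — a7: attacked by Qc7; b7: attacked by Qc7; b8: attacked by Qc7.
Legal moves for Black: none.
Not in check and no legal moves → stalemate.

stalemate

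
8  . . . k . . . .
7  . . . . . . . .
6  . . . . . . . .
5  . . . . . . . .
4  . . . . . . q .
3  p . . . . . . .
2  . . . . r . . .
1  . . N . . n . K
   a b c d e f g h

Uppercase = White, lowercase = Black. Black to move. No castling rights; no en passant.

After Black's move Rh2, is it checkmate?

After Rh2: white king on h1; in check: yes, from the black rook on h2.
King squares — g1: attacked by Qg4; g2: attacked by Rh2; h2: attacked by Nf1.
White has no legal moves → checkmate.

yes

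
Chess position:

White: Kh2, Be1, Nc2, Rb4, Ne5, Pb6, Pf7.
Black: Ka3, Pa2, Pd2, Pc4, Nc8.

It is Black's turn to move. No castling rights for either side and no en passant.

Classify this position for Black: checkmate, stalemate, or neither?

Black to move; black king on a3.
In check: yes, from the white knight on c2.
King squares — a2: own pawn; b2: attacked by Rb4; b3: attacked by Rb4; a4: attacked by Rb4; b4: attacked by Nc2.
Legal moves for Black: none.
In check with no legal moves → checkmate.

checkmate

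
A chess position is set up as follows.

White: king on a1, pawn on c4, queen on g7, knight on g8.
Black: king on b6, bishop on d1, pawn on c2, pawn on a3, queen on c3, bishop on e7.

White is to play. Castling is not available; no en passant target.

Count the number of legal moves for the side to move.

White to move; king on a1.
In check: yes, from the black queen on c3.
Legal moves: Ka2, Qxc3.
Count: 2.

2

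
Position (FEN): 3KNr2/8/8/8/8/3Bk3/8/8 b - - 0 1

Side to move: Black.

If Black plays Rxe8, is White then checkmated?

no

After Rxe8: white king on d8; in check: yes, from the black rook on e8.
White has 3 legal replies: Kxe8, Kd7, Kc7.
In check but a legal move exists → not checkmate.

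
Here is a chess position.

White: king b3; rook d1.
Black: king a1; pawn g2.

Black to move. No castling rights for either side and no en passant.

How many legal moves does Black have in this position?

Black to move; king on a1.
In check: yes, from the white rook on d1.
Legal moves: none.
Count: 0.

0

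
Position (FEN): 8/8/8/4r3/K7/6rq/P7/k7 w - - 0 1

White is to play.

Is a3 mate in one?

no

After a3: black king on a1; in check: no.
Black is not in check, so this cannot be checkmate.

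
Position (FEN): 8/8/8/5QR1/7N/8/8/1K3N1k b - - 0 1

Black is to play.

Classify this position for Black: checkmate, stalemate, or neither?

stalemate

Black to move; black king on h1.
In check: no.
King squares — g1: attacked by Rg5; g2: attacked by Nh4; h2: attacked by Nf1.
Legal moves for Black: none.
Not in check and no legal moves → stalemate.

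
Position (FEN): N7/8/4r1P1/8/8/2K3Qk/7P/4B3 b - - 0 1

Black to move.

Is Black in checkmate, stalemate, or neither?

Black to move; black king on h3.
In check: yes, from the white queen on g3.
King squares — g2: attacked by Qg3; h2: attacked by Qg3; g3: attacked by Be1; g4: attacked by Qg3; h4: attacked by Qg3.
Legal moves for Black: none.
In check with no legal moves → checkmate.

checkmate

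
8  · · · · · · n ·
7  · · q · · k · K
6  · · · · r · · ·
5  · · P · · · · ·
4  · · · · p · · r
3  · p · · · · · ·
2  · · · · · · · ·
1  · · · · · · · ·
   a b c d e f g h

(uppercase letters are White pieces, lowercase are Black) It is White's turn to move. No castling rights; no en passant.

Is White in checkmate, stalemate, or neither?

checkmate

White to move; white king on h7.
In check: yes, from the black rook on h4.
King squares — g6: attacked by Re6; h6: attacked by Rh4; g7: attacked by Kf7; g8: attacked by Kf7; h8: attacked by Rh4.
Legal moves for White: none.
In check with no legal moves → checkmate.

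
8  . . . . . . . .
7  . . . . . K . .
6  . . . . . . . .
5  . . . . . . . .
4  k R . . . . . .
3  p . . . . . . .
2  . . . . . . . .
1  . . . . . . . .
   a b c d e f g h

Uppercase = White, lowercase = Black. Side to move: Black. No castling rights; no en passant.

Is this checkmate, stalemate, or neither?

neither

Black to move; black king on a4.
In check: yes, from the white rook on b4.
Legal moves for Black: Ka5, Kxb4.
Black is in check but has 2 legal moves → neither.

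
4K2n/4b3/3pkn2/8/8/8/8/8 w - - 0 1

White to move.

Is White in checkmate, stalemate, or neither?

checkmate

White to move; white king on e8.
In check: yes, from the black knight on f6.
King squares — d7: attacked by Ke6; e7: attacked by Ke6; f7: attacked by Ke6; d8: attacked by Be7; f8: attacked by Be7.
Legal moves for White: none.
In check with no legal moves → checkmate.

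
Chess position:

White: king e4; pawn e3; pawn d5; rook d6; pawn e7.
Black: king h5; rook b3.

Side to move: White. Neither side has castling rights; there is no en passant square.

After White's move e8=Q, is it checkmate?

After e8=Q: black king on h5; in check: yes, from the white queen on e8.
Black has 3 legal replies: Kg5, Kh4, Kg4.
In check but a legal move exists → not checkmate.

no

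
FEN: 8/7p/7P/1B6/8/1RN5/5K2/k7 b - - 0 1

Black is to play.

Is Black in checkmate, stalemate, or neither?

stalemate

Black to move; black king on a1.
In check: no.
King squares — b1: attacked by Rb3; a2: attacked by Nc3; b2: attacked by Rb3.
Legal moves for Black: none.
Not in check and no legal moves → stalemate.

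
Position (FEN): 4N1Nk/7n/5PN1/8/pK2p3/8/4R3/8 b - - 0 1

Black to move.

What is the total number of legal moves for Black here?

1

Black to move; king on h8.
In check: yes, from the white knight on g6.
Legal moves: Kxg8.
Count: 1.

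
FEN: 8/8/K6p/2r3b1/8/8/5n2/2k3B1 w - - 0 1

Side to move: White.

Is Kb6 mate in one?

After Kb6: black king on c1; in check: no.
Black is not in check, so this cannot be checkmate.

no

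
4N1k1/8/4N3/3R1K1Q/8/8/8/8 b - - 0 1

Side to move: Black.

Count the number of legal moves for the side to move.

Black to move; king on g8.
In check: no.
Legal moves: none.
Count: 0.

0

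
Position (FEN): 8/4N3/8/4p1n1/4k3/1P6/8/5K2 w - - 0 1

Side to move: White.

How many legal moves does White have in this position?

White to move; king on f1.
In check: no.
Legal moves: Ng8, Nc8, Ng6, Nc6, Nf5, Nd5, Kg2, Kf2, Ke2, Kg1, Ke1, b4.
Count: 12.

12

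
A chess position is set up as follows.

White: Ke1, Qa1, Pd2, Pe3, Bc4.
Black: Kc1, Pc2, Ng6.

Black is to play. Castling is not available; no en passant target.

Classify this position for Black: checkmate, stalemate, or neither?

checkmate

Black to move; black king on c1.
In check: yes, from the white queen on a1.
King squares — b1: attacked by Qa1; d1: attacked by Qa1; b2: attacked by Qa1; c2: own pawn; d2: attacked by Ke1.
Legal moves for Black: none.
In check with no legal moves → checkmate.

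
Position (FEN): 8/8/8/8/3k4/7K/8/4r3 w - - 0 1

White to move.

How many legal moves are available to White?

White to move; king on h3.
In check: no.
Legal moves: Kh4, Kg4, Kg3, Kh2, Kg2.
Count: 5.

5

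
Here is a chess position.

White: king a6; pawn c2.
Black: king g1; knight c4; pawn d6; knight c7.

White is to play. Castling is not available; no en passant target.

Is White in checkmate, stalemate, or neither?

White to move; white king on a6.
In check: yes, from the black knight on c7.
King squares — a5: attacked by Nc4; b5: attacked by Nc7; b6: attacked by Nc4; a7: available; b7: available.
Legal moves for White: Kb7, Ka7.
White is in check but has 2 legal moves → neither.

neither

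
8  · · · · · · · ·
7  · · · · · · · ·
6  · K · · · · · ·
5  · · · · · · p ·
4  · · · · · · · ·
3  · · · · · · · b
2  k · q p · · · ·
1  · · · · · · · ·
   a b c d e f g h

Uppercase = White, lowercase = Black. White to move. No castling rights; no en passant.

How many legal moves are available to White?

White to move; king on b6.
In check: no.
Legal moves: Kb7, Ka7, Ka6, Kb5, Ka5.
Count: 5.

5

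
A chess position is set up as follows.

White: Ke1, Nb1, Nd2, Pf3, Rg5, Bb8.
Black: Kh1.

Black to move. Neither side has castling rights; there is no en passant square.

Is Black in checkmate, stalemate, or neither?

Black to move; black king on h1.
In check: no.
King squares — g1: attacked by Rg5; g2: attacked by Rg5; h2: attacked by Bb8.
Legal moves for Black: none.
Not in check and no legal moves → stalemate.

stalemate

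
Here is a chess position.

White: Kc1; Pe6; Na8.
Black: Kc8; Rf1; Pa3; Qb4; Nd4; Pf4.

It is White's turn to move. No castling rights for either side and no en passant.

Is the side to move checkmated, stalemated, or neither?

White to move; white king on c1.
In check: yes, from the black rook on f1.
King squares — b1: attacked by Rf1; d1: attacked by Rf1; b2: attacked by Pa3; c2: attacked by Nd4; d2: attacked by Qb4.
Legal moves for White: none.
In check with no legal moves → checkmate.

checkmate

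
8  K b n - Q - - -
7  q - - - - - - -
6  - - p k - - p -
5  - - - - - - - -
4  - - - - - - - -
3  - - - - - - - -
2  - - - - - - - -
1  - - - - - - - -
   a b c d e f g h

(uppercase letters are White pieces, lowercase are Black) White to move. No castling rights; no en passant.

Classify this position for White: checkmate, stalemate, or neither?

checkmate

White to move; white king on a8.
In check: yes, from the black queen on a7.
King squares — a7: attacked by Bb8; b7: attacked by Qa7; b8: attacked by Qa7.
Legal moves for White: none.
In check with no legal moves → checkmate.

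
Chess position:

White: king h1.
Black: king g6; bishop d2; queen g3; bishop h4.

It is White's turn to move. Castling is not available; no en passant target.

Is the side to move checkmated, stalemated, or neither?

stalemate

White to move; white king on h1.
In check: no.
King squares — g1: attacked by Qg3; g2: attacked by Qg3; h2: attacked by Qg3.
Legal moves for White: none.
Not in check and no legal moves → stalemate.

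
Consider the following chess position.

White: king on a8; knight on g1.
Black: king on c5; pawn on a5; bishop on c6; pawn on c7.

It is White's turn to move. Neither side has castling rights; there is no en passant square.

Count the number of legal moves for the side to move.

White to move; king on a8.
In check: yes, from the black bishop on c6.
Legal moves: Kb8, Ka7.
Count: 2.

2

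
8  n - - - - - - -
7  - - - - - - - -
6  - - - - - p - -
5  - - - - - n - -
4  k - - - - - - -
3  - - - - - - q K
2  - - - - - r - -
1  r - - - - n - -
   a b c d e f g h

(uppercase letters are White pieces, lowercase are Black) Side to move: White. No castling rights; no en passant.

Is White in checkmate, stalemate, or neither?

White to move; white king on h3.
In check: yes, from the black queen on g3.
King squares — g2: attacked by Rf2; h2: attacked by Nf1; g3: attacked by Nf1; g4: attacked by Qg3; h4: attacked by Qg3.
Legal moves for White: none.
In check with no legal moves → checkmate.

checkmate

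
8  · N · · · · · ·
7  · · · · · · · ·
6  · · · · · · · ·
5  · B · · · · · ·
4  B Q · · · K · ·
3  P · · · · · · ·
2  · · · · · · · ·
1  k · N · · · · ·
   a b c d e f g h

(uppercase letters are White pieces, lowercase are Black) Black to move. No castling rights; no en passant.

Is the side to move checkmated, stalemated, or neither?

stalemate

Black to move; black king on a1.
In check: no.
King squares — b1: attacked by Qb4; a2: attacked by Nc1; b2: attacked by Qb4.
Legal moves for Black: none.
Not in check and no legal moves → stalemate.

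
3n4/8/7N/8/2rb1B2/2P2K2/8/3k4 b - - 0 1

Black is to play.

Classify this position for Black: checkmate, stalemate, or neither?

Black to move; black king on d1.
In check: no.
Legal moves for Black include: Nf7, Nb7, Ne6, Nc6, Bh8, Bg7, Ba7, Bf6, Bb6, Be5, Bc5, Be3, Bxc3, Bf2, Bg1, Rc8, Rc7, Rc6, ... (list truncated; more exist).
Black has legal moves and is not in check → neither.

neither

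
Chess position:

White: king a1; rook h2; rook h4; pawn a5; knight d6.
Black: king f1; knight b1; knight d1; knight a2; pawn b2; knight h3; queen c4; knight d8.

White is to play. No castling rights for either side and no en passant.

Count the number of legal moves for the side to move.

2

White to move; king on a1.
In check: yes, from the black pawn on b2.
Legal moves: Kxb1, Rxb2.
Count: 2.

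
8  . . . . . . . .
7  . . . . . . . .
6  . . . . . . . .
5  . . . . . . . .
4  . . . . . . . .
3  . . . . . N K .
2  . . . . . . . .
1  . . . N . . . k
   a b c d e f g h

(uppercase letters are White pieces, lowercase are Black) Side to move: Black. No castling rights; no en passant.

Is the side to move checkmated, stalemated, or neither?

Black to move; black king on h1.
In check: no.
King squares — g1: attacked by Nf3; g2: attacked by Kg3; h2: attacked by Nf3.
Legal moves for Black: none.
Not in check and no legal moves → stalemate.

stalemate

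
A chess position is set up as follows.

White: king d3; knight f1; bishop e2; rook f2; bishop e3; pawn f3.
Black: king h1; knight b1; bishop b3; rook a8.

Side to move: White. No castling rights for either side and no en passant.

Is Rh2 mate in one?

After Rh2: black king on h1; in check: yes, from the white rook on h2.
King squares — g1: attacked by Be3; g2: attacked by Rh2; h2: attacked by Nf1.
Black has no legal moves → checkmate.

yes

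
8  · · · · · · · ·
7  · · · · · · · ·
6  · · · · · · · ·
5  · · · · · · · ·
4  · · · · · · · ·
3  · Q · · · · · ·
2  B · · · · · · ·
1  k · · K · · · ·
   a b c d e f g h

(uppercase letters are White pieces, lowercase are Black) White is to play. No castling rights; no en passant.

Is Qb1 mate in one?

After Qb1: black king on a1; in check: yes, from the white queen on b1.
King squares — b1: attacked by Ba2; a2: attacked by Qb1; b2: attacked by Qb1.
Black has no legal moves → checkmate.

yes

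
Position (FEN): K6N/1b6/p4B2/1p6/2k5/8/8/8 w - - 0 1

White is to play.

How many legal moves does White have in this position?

White to move; king on a8.
In check: yes, from the black bishop on b7.
Legal moves: Kb8, Kxb7, Ka7.
Count: 3.

3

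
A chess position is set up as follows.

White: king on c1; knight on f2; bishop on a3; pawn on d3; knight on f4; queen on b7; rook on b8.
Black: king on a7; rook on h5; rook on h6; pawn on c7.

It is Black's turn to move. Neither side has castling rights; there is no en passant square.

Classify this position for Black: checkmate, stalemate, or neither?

checkmate

Black to move; black king on a7.
In check: yes, from the white queen on b7.
King squares — a6: attacked by Qb7; b6: attacked by Qb7; b7: attacked by Rb8; a8: attacked by Qb7; b8: attacked by Qb7.
Legal moves for Black: none.
In check with no legal moves → checkmate.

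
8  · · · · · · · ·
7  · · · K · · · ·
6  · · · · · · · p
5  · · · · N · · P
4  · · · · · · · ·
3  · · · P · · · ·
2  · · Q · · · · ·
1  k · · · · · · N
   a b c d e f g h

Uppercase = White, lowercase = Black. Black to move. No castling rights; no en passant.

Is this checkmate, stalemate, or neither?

Black to move; black king on a1.
In check: no.
King squares — b1: attacked by Qc2; a2: attacked by Qc2; b2: attacked by Qc2.
Legal moves for Black: none.
Not in check and no legal moves → stalemate.

stalemate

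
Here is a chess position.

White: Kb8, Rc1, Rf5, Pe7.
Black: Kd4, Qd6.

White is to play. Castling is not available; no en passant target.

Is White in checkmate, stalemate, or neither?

White to move; white king on b8.
In check: yes, from the black queen on d6.
King squares — a7: available; b7: available; c7: attacked by Qd6; a8: available; c8: available.
Legal moves for White: Kc8, Ka8, Kb7, Ka7, Rc7.
White is in check but has 5 legal moves → neither.

neither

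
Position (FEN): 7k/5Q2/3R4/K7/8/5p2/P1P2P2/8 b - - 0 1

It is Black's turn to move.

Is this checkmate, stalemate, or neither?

stalemate

Black to move; black king on h8.
In check: no.
King squares — g7: attacked by Qf7; h7: attacked by Qf7; g8: attacked by Qf7.
Legal moves for Black: none.
Not in check and no legal moves → stalemate.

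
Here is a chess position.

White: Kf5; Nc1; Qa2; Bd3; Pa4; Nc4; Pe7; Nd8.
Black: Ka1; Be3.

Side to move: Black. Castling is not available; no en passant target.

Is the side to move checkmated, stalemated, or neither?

Black to move; black king on a1.
In check: yes, from the white queen on a2.
King squares — b1: attacked by Qa2; a2: attacked by Nc1; b2: attacked by Qa2.
Legal moves for Black: none.
In check with no legal moves → checkmate.

checkmate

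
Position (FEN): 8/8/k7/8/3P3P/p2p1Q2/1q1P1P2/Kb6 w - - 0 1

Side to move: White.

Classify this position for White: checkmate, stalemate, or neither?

White to move; white king on a1.
In check: yes, from the black queen on b2.
King squares — b1: attacked by Qb2; a2: attacked by Bb1; b2: attacked by Pa3.
Legal moves for White: none.
In check with no legal moves → checkmate.

checkmate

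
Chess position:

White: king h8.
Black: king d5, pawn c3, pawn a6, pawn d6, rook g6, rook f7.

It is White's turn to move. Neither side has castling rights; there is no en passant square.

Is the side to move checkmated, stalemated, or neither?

White to move; white king on h8.
In check: no.
King squares — g7: attacked by Rg6; h7: attacked by Rf7; g8: attacked by Rg6.
Legal moves for White: none.
Not in check and no legal moves → stalemate.

stalemate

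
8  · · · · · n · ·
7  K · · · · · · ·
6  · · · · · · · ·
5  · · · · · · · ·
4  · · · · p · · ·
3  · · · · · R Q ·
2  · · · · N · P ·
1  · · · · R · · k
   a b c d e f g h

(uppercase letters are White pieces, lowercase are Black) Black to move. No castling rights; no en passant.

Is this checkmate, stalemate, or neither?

Black to move; black king on h1.
In check: yes, from the white rook on e1.
King squares — g1: attacked by Re1; g2: attacked by Qg3; h2: attacked by Qg3.
Legal moves for Black: none.
In check with no legal moves → checkmate.

checkmate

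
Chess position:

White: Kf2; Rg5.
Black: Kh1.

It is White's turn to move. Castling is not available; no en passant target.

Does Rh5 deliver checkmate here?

After Rh5: black king on h1; in check: yes, from the white rook on h5.
King squares — g1: attacked by Kf2; g2: attacked by Kf2; h2: attacked by Rh5.
Black has no legal moves → checkmate.

yes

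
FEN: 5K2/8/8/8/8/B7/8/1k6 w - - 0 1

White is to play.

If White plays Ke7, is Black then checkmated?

After Ke7: black king on b1; in check: no.
Black is not in check, so this cannot be checkmate.

no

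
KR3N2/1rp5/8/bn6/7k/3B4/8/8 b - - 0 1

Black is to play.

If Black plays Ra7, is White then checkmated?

After Ra7: white king on a8; in check: yes, from the black rook on a7.
King squares — a7: attacked by Nb5; b7: attacked by Ra7; b8: own rook.
White has no legal moves → checkmate.

yes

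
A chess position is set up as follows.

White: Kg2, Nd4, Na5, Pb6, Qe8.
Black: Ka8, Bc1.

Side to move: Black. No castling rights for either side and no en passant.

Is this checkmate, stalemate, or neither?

checkmate

Black to move; black king on a8.
In check: yes, from the white queen on e8.
King squares — a7: attacked by Pb6; b7: attacked by Na5; b8: attacked by Qe8.
Legal moves for Black: none.
In check with no legal moves → checkmate.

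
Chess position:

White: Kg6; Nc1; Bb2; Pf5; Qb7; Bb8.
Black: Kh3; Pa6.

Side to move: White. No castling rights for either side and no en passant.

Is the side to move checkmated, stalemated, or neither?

neither

White to move; white king on g6.
In check: no.
Legal moves for White include: Bc7, Ba7, Bd6, B8e5, Bf4, Bg3, Bh2, Qc8, Qa8, Qh7+, Qg7, Qf7, Qe7, Qd7, Qc7, Qa7, Qc6, Qb6, ... (list truncated; more exist).
White has legal moves and is not in check → neither.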